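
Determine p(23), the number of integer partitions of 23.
1255

p(n) counts ways to write n as a sum of positive integers (order ignored).
Euler's pentagonal recurrence: p(k) = p(k-1) + p(k-2) - p(k-5) - p(k-7) + p(k-12) + p(k-15) - ... (offsets j(3j∓1)/2, signs ++--, p(0)=1, p(<0)=0).
DP table for k = 0..22: p(0)=1, p(1)=1, p(2)=2, p(3)=3, p(4)=5, p(5)=7, p(6)=11, p(7)=15, p(8)=22, p(9)=30, p(10)=42, p(11)=56, p(12)=77, p(13)=101, p(14)=135, p(15)=176, p(16)=231, p(17)=297, p(18)=385, p(19)=490, p(20)=627, p(21)=792, p(22)=1002.
Final step: p(23) = p(22) + p(21) - p(18) - p(16) + p(11) + p(8) - p(1)
= 1002 + 792 - 385 - 231 + 56 + 22 - 1
= 1255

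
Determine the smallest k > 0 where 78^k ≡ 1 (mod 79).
2

79 is prime, so ord(78) divides φ(79) = 78.
Divisors of 78: 1, 2, 3, 6, 13, 26, 39, 78.
Repeated squaring: 78^1 ≡ 78, 78^2 ≡ 1, 78^4 ≡ 1, 78^8 ≡ 1, 78^16 ≡ 1, 78^32 ≡ 1, 78^64 ≡ 1 (mod 79).
Test 78^d mod 79 for each divisor d in increasing order:
78^1 ≡ 78
78^2 ≡ 1  ← first divisor giving 1
The order is 2.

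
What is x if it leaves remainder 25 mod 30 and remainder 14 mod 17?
235

Using Chinese Remainder Theorem:
M = 30 × 17 = 510
M1 = 17, M2 = 30
y1 = 17^(-1) mod 30 = 23
y2 = 30^(-1) mod 17 = 4
x = (25×17×23 + 14×30×4) mod 510 = 235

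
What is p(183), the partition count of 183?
896684817527

p(n) counts ways to write n as a sum of positive integers (order ignored).
Euler's pentagonal recurrence: p(k) = p(k-1) + p(k-2) - p(k-5) - p(k-7) + p(k-12) + p(k-15) - ... (offsets j(3j∓1)/2, signs ++--, p(0)=1, p(<0)=0).
DP table for k = 0..182: p(0)=1, p(1)=1, p(2)=2, p(3)=3, p(4)=5, p(5)=7, p(6)=11, p(7)=15, p(8)=22, p(9)=30, p(10)=42, p(11)=56, p(12)=77, p(13)=101, p(14)=135, p(15)=176, p(16)=231, p(17)=297, p(18)=385, p(19)=490, p(20)=627, p(21)=792, p(22)=1002, p(23)=1255, p(24)=1575, p(25)=1958, p(26)=2436, p(27)=3010, p(28)=3718, p(29)=4565, p(30)=5604, p(31)=6842, p(32)=8349, p(33)=10143, p(34)=12310, p(35)=14883, p(36)=17977, p(37)=21637, p(38)=26015, p(39)=31185, p(40)=37338, p(41)=44583, p(42)=53174, p(43)=63261, p(44)=75175, p(45)=89134, p(46)=105558, p(47)=124754, p(48)=147273, p(49)=173525, p(50)=204226, p(51)=239943, p(52)=281589, p(53)=329931, p(54)=386155, p(55)=451276, p(56)=526823, p(57)=614154, p(58)=715220, p(59)=831820, p(60)=966467, p(61)=1121505, p(62)=1300156, p(63)=1505499, p(64)=1741630, p(65)=2012558, p(66)=2323520, p(67)=2679689, p(68)=3087735, p(69)=3554345, p(70)=4087968, p(71)=4697205, p(72)=5392783, p(73)=6185689, p(74)=7089500, p(75)=8118264, p(76)=9289091, p(77)=10619863, p(78)=12132164, p(79)=13848650, p(80)=15796476, p(81)=18004327, p(82)=20506255, p(83)=23338469, p(84)=26543660, p(85)=30167357, p(86)=34262962, p(87)=38887673, p(88)=44108109, p(89)=49995925, p(90)=56634173, p(91)=64112359, p(92)=72533807, p(93)=82010177, p(94)=92669720, p(95)=104651419, p(96)=118114304, p(97)=133230930, p(98)=150198136, p(99)=169229875, p(100)=190569292, p(101)=214481126, p(102)=241265379, p(103)=271248950, p(104)=304801365, p(105)=342325709, p(106)=384276336, p(107)=431149389, p(108)=483502844, p(109)=541946240, p(110)=607163746, p(111)=679903203, p(112)=761002156, p(113)=851376628, p(114)=952050665, p(115)=1064144451, p(116)=1188908248, p(117)=1327710076, p(118)=1482074143, p(119)=1653668665, p(120)=1844349560, p(121)=2056148051, p(122)=2291320912, p(123)=2552338241, p(124)=2841940500, p(125)=3163127352, p(126)=3519222692, p(127)=3913864295, p(128)=4351078600, p(129)=4835271870, p(130)=5371315400, p(131)=5964539504, p(132)=6620830889, p(133)=7346629512, p(134)=8149040695, p(135)=9035836076, p(136)=10015581680, p(137)=11097645016, p(138)=12292341831, p(139)=13610949895, p(140)=15065878135, p(141)=16670689208, p(142)=18440293320, p(143)=20390982757, p(144)=22540654445, p(145)=24908858009, p(146)=27517052599, p(147)=30388671978, p(148)=33549419497, p(149)=37027355200, p(150)=40853235313, p(151)=45060624582, p(152)=49686288421, p(153)=54770336324, p(154)=60356673280, p(155)=66493182097, p(156)=73232243759, p(157)=80630964769, p(158)=88751778802, p(159)=97662728555, p(160)=107438159466, p(161)=118159068427, p(162)=129913904637, p(163)=142798995930, p(164)=156919475295, p(165)=172389800255, p(166)=189334822579, p(167)=207890420102, p(168)=228204732751, p(169)=250438925115, p(170)=274768617130, p(171)=301384802048, p(172)=330495499613, p(173)=362326859895, p(174)=397125074750, p(175)=435157697830, p(176)=476715857290, p(177)=522115831195, p(178)=571701605655, p(179)=625846753120, p(180)=684957390936, p(181)=749474411781, p(182)=819876908323.
Final step: p(183) = p(182) + p(181) - p(178) - p(176) + p(171) + p(168) - p(161) - p(157) + p(148) + p(143) - p(132) - p(126) + p(113) + p(106) - p(91) - p(83) + p(66) + p(57) - p(38) - p(28) + p(7)
= 819876908323 + 749474411781 - 571701605655 - 476715857290 + 301384802048 + 228204732751 - 118159068427 - 80630964769 + 33549419497 + 20390982757 - 6620830889 - 3519222692 + 851376628 + 384276336 - 64112359 - 23338469 + 2323520 + 614154 - 26015 - 3718 + 15
= 896684817527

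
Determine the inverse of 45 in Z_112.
5

gcd(45, 112) = 1, so the inverse exists.
Extended Euclidean algorithm on (112, 45):
112 = 2 × 45 + 22  ⟹  22 = (1)·112 + (-2)·45
45 = 2 × 22 + 1  ⟹  1 = (-2)·112 + (5)·45
So (5)·45 ≡ 1 (mod 112), i.e. 45^(-1) ≡ 5 (mod 112).
Check: 45 × 5 = 225 ≡ 1 (mod 112)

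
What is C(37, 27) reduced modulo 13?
11

Using Lucas' theorem:
Write n=37 and k=27 in base 13:
n in base 13: [2, 11]
k in base 13: [2, 1]
C(37,27) mod 13 = ∏ C(n_i, k_i) mod 13
Digit binomials (mod 13): C(2,2) = 1; C(11,1) = 11
Product: 1 × 11 = 11 ≡ 11 (mod 13)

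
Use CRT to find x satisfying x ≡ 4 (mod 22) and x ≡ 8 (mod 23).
422

Using Chinese Remainder Theorem:
M = 22 × 23 = 506
M1 = 23, M2 = 22
y1 = 23^(-1) mod 22 = 1
y2 = 22^(-1) mod 23 = 22
x = (4×23×1 + 8×22×22) mod 506 = 422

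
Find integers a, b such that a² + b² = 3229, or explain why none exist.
27² + 50² (a=27, b=50)

Factorization: 3229 = 3229
By Fermat: n is sum of two squares iff every prime p ≡ 3 (mod 4) appears to even power.
All primes ≡ 3 (mod 4) appear to even power.
Search a = 0, 1, 2, … for 3229 - a² a perfect square: first hit at a = 27: 3229 - 729 = 2500 = 50².
3229 = 27² + 50² = 729 + 2500 ✓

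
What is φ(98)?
42

98 = 2 × 7^2
φ(n) = n × ∏(1 - 1/p) for each prime p dividing n
φ(98) = 98 × (1 - 1/2) × (1 - 1/7) = 42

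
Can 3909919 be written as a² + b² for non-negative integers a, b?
Not possible

Factorization: 3909919 = 13 × 67^3
By Fermat: n is sum of two squares iff every prime p ≡ 3 (mod 4) appears to even power.
Prime(s) ≡ 3 (mod 4) with odd exponent: [(67, 3)]
Therefore 3909919 cannot be expressed as a² + b².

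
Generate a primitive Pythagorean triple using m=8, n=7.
(15, 112, 113)

Euclid's formula: a = m² - n², b = 2mn, c = m² + n²
m = 8, n = 7
a = 8² - 7² = 64 - 49 = 15
b = 2 × 8 × 7 = 112
c = 8² + 7² = 64 + 49 = 113
Verification: 15² + 112² = 225 + 12544 = 12769 = 113² ✓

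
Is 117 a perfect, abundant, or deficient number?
deficient

Proper divisors of 117: sum = 1 + 3 + 9 + 13 + 39 = 65
Since 65 < 117, 117 is deficient.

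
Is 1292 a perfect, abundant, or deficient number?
deficient

Proper divisors of 1292: sum = 1 + 2 + 4 + 17 + 19 + 34 + 38 + 68 + 76 + 323 + 646 = 1228
Since 1228 < 1292, 1292 is deficient.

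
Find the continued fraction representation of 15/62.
[0; 4, 7, 2]

Euclidean algorithm steps:
15 = 0 × 62 + 15
62 = 4 × 15 + 2
15 = 7 × 2 + 1
2 = 2 × 1 + 0
Continued fraction: [0; 4, 7, 2]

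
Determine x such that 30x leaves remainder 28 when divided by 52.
x ≡ 20 (mod 26)

gcd(30, 52) = 2, which divides 28, so solutions exist.
Divide through by 2: 15x ≡ 14 (mod 26).
Find 15^(-1) mod 26 by the extended Euclidean algorithm:
26 = 1 × 15 + 11  ⟹  11 = (1)·26 + (-1)·15
15 = 1 × 11 + 4  ⟹  4 = (-1)·26 + (2)·15
11 = 2 × 4 + 3  ⟹  3 = (3)·26 + (-5)·15
4 = 1 × 3 + 1  ⟹  1 = (-4)·26 + (7)·15
So (7)·15 ≡ 1 (mod 26), i.e. 15^(-1) ≡ 7 (mod 26).
x ≡ 7 × 14 = 98 ≡ 20 (mod 26).
Check: 30 × 20 = 600 ≡ 28 (mod 52).
x ≡ 20 (mod 26), giving 2 solutions mod 52.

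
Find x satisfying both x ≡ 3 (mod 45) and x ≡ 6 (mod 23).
903

Using Chinese Remainder Theorem:
M = 45 × 23 = 1035
M1 = 23, M2 = 45
y1 = 23^(-1) mod 45 = 2
y2 = 45^(-1) mod 23 = 22
x = (3×23×2 + 6×45×22) mod 1035 = 903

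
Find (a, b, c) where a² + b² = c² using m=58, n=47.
(1155, 5452, 5573)

Euclid's formula: a = m² - n², b = 2mn, c = m² + n²
m = 58, n = 47
a = 58² - 47² = 3364 - 2209 = 1155
b = 2 × 58 × 47 = 5452
c = 58² + 47² = 3364 + 2209 = 5573
Verification: 1155² + 5452² = 1334025 + 29724304 = 31058329 = 5573² ✓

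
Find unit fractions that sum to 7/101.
1/15 + 1/379 + 1/574185

Greedy algorithm:
7/101: ceiling(101/7) = 15, use 1/15
4/1515: ceiling(1515/4) = 379, use 1/379
1/574185: ceiling(574185/1) = 574185, use 1/574185
Result: 7/101 = 1/15 + 1/379 + 1/574185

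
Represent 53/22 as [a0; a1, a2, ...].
[2; 2, 2, 4]

Euclidean algorithm steps:
53 = 2 × 22 + 9
22 = 2 × 9 + 4
9 = 2 × 4 + 1
4 = 4 × 1 + 0
Continued fraction: [2; 2, 2, 4]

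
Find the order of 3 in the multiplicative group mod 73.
12

73 is prime, so ord(3) divides φ(73) = 72.
Divisors of 72: 1, 2, 3, 4, 6, 8, 9, 12, 18, 24, 36, 72.
Repeated squaring: 3^1 ≡ 3, 3^2 ≡ 9, 3^4 ≡ 8, 3^8 ≡ 64, 3^16 ≡ 8, 3^32 ≡ 64, 3^64 ≡ 8 (mod 73).
Test 3^d mod 73 for each divisor d in increasing order:
3^1 ≡ 3
3^2 ≡ 9
3^3 = 3^2·3^1 ≡ 27
3^4 ≡ 8
3^6 = 3^4·3^2 ≡ 72
3^8 ≡ 64
3^9 = 3^8·3^1 ≡ 46
3^12 = 3^8·3^4 ≡ 1  ← first divisor giving 1
The order is 12.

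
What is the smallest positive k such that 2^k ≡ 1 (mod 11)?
10

11 is prime, so ord(2) divides φ(11) = 10.
Divisors of 10: 1, 2, 5, 10.
Repeated squaring: 2^1 ≡ 2, 2^2 ≡ 4, 2^4 ≡ 5, 2^8 ≡ 3 (mod 11).
Test 2^d mod 11 for each divisor d in increasing order:
2^1 ≡ 2
2^2 ≡ 4
2^5 = 2^4·2^1 ≡ 10
2^10 = 2^8·2^2 ≡ 1  ← first divisor giving 1
The order is 10.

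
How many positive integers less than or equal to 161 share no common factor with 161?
132

161 = 7 × 23
φ(n) = n × ∏(1 - 1/p) for each prime p dividing n
φ(161) = 161 × (1 - 1/7) × (1 - 1/23) = 132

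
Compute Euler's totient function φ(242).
110

242 = 2 × 11^2
φ(n) = n × ∏(1 - 1/p) for each prime p dividing n
φ(242) = 242 × (1 - 1/2) × (1 - 1/11) = 110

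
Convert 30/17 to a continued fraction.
[1; 1, 3, 4]

Euclidean algorithm steps:
30 = 1 × 17 + 13
17 = 1 × 13 + 4
13 = 3 × 4 + 1
4 = 4 × 1 + 0
Continued fraction: [1; 1, 3, 4]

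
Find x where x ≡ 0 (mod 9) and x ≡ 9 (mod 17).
9

Using Chinese Remainder Theorem:
M = 9 × 17 = 153
M1 = 17, M2 = 9
y1 = 17^(-1) mod 9 = 8
y2 = 9^(-1) mod 17 = 2
x = (0×17×8 + 9×9×2) mod 153 = 9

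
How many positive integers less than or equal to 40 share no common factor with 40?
16

40 = 2^3 × 5
φ(n) = n × ∏(1 - 1/p) for each prime p dividing n
φ(40) = 40 × (1 - 1/2) × (1 - 1/5) = 16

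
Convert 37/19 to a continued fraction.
[1; 1, 18]

Euclidean algorithm steps:
37 = 1 × 19 + 18
19 = 1 × 18 + 1
18 = 18 × 1 + 0
Continued fraction: [1; 1, 18]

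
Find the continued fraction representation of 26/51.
[0; 1, 1, 25]

Euclidean algorithm steps:
26 = 0 × 51 + 26
51 = 1 × 26 + 25
26 = 1 × 25 + 1
25 = 25 × 1 + 0
Continued fraction: [0; 1, 1, 25]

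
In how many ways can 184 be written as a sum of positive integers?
980462880430

p(n) counts ways to write n as a sum of positive integers (order ignored).
Euler's pentagonal recurrence: p(k) = p(k-1) + p(k-2) - p(k-5) - p(k-7) + p(k-12) + p(k-15) - ... (offsets j(3j∓1)/2, signs ++--, p(0)=1, p(<0)=0).
DP table for k = 0..183: p(0)=1, p(1)=1, p(2)=2, p(3)=3, p(4)=5, p(5)=7, p(6)=11, p(7)=15, p(8)=22, p(9)=30, p(10)=42, p(11)=56, p(12)=77, p(13)=101, p(14)=135, p(15)=176, p(16)=231, p(17)=297, p(18)=385, p(19)=490, p(20)=627, p(21)=792, p(22)=1002, p(23)=1255, p(24)=1575, p(25)=1958, p(26)=2436, p(27)=3010, p(28)=3718, p(29)=4565, p(30)=5604, p(31)=6842, p(32)=8349, p(33)=10143, p(34)=12310, p(35)=14883, p(36)=17977, p(37)=21637, p(38)=26015, p(39)=31185, p(40)=37338, p(41)=44583, p(42)=53174, p(43)=63261, p(44)=75175, p(45)=89134, p(46)=105558, p(47)=124754, p(48)=147273, p(49)=173525, p(50)=204226, p(51)=239943, p(52)=281589, p(53)=329931, p(54)=386155, p(55)=451276, p(56)=526823, p(57)=614154, p(58)=715220, p(59)=831820, p(60)=966467, p(61)=1121505, p(62)=1300156, p(63)=1505499, p(64)=1741630, p(65)=2012558, p(66)=2323520, p(67)=2679689, p(68)=3087735, p(69)=3554345, p(70)=4087968, p(71)=4697205, p(72)=5392783, p(73)=6185689, p(74)=7089500, p(75)=8118264, p(76)=9289091, p(77)=10619863, p(78)=12132164, p(79)=13848650, p(80)=15796476, p(81)=18004327, p(82)=20506255, p(83)=23338469, p(84)=26543660, p(85)=30167357, p(86)=34262962, p(87)=38887673, p(88)=44108109, p(89)=49995925, p(90)=56634173, p(91)=64112359, p(92)=72533807, p(93)=82010177, p(94)=92669720, p(95)=104651419, p(96)=118114304, p(97)=133230930, p(98)=150198136, p(99)=169229875, p(100)=190569292, p(101)=214481126, p(102)=241265379, p(103)=271248950, p(104)=304801365, p(105)=342325709, p(106)=384276336, p(107)=431149389, p(108)=483502844, p(109)=541946240, p(110)=607163746, p(111)=679903203, p(112)=761002156, p(113)=851376628, p(114)=952050665, p(115)=1064144451, p(116)=1188908248, p(117)=1327710076, p(118)=1482074143, p(119)=1653668665, p(120)=1844349560, p(121)=2056148051, p(122)=2291320912, p(123)=2552338241, p(124)=2841940500, p(125)=3163127352, p(126)=3519222692, p(127)=3913864295, p(128)=4351078600, p(129)=4835271870, p(130)=5371315400, p(131)=5964539504, p(132)=6620830889, p(133)=7346629512, p(134)=8149040695, p(135)=9035836076, p(136)=10015581680, p(137)=11097645016, p(138)=12292341831, p(139)=13610949895, p(140)=15065878135, p(141)=16670689208, p(142)=18440293320, p(143)=20390982757, p(144)=22540654445, p(145)=24908858009, p(146)=27517052599, p(147)=30388671978, p(148)=33549419497, p(149)=37027355200, p(150)=40853235313, p(151)=45060624582, p(152)=49686288421, p(153)=54770336324, p(154)=60356673280, p(155)=66493182097, p(156)=73232243759, p(157)=80630964769, p(158)=88751778802, p(159)=97662728555, p(160)=107438159466, p(161)=118159068427, p(162)=129913904637, p(163)=142798995930, p(164)=156919475295, p(165)=172389800255, p(166)=189334822579, p(167)=207890420102, p(168)=228204732751, p(169)=250438925115, p(170)=274768617130, p(171)=301384802048, p(172)=330495499613, p(173)=362326859895, p(174)=397125074750, p(175)=435157697830, p(176)=476715857290, p(177)=522115831195, p(178)=571701605655, p(179)=625846753120, p(180)=684957390936, p(181)=749474411781, p(182)=819876908323, p(183)=896684817527.
Final step: p(184) = p(183) + p(182) - p(179) - p(177) + p(172) + p(169) - p(162) - p(158) + p(149) + p(144) - p(133) - p(127) + p(114) + p(107) - p(92) - p(84) + p(67) + p(58) - p(39) - p(29) + p(8)
= 896684817527 + 819876908323 - 625846753120 - 522115831195 + 330495499613 + 250438925115 - 129913904637 - 88751778802 + 37027355200 + 22540654445 - 7346629512 - 3913864295 + 952050665 + 431149389 - 72533807 - 26543660 + 2679689 + 715220 - 31185 - 4565 + 22
= 980462880430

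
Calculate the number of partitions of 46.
105558

p(n) counts ways to write n as a sum of positive integers (order ignored).
Euler's pentagonal recurrence: p(k) = p(k-1) + p(k-2) - p(k-5) - p(k-7) + p(k-12) + p(k-15) - ... (offsets j(3j∓1)/2, signs ++--, p(0)=1, p(<0)=0).
DP table for k = 0..45: p(0)=1, p(1)=1, p(2)=2, p(3)=3, p(4)=5, p(5)=7, p(6)=11, p(7)=15, p(8)=22, p(9)=30, p(10)=42, p(11)=56, p(12)=77, p(13)=101, p(14)=135, p(15)=176, p(16)=231, p(17)=297, p(18)=385, p(19)=490, p(20)=627, p(21)=792, p(22)=1002, p(23)=1255, p(24)=1575, p(25)=1958, p(26)=2436, p(27)=3010, p(28)=3718, p(29)=4565, p(30)=5604, p(31)=6842, p(32)=8349, p(33)=10143, p(34)=12310, p(35)=14883, p(36)=17977, p(37)=21637, p(38)=26015, p(39)=31185, p(40)=37338, p(41)=44583, p(42)=53174, p(43)=63261, p(44)=75175, p(45)=89134.
Final step: p(46) = p(45) + p(44) - p(41) - p(39) + p(34) + p(31) - p(24) - p(20) + p(11) + p(6)
= 89134 + 75175 - 44583 - 31185 + 12310 + 6842 - 1575 - 627 + 56 + 11
= 105558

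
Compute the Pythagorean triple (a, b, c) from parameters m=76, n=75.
(151, 11400, 11401)

Euclid's formula: a = m² - n², b = 2mn, c = m² + n²
m = 76, n = 75
a = 76² - 75² = 5776 - 5625 = 151
b = 2 × 76 × 75 = 11400
c = 76² + 75² = 5776 + 5625 = 11401
Verification: 151² + 11400² = 22801 + 129960000 = 129982801 = 11401² ✓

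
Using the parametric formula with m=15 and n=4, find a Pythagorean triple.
(209, 120, 241)

Euclid's formula: a = m² - n², b = 2mn, c = m² + n²
m = 15, n = 4
a = 15² - 4² = 225 - 16 = 209
b = 2 × 15 × 4 = 120
c = 15² + 4² = 225 + 16 = 241
Verification: 209² + 120² = 43681 + 14400 = 58081 = 241² ✓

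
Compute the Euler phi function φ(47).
46

47 = 47
φ(n) = n × ∏(1 - 1/p) for each prime p dividing n
φ(47) = 47 × (1 - 1/47) = 46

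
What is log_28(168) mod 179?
86

Baby-step giant-step with step n = ⌈√179⌉ = 14.
Baby steps 28^j mod 179 (j:value) for j=0..13: 0:1, 1:28, 2:68, 3:114, 4:149, 5:55, 6:108, 7:160, 8:5, 9:140, 10:161, 11:33, 12:29, 13:96.
Giant-step multiplier: 28^(-14) ≡ 28^(178-14) = 28^164 ≡ 60 (mod 179).
Giant steps γ_i = 168·60^i mod 179: γ_0=168, γ_1=56, γ_2=138, γ_3=46, γ_4=75, γ_5=25, γ_6=68 (in table at j=2).
x = i·n + j = 6·14 + 2 = 86.
Check: 28^86 ≡ 168 (mod 179).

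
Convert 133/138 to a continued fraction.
[0; 1, 26, 1, 1, 2]

Euclidean algorithm steps:
133 = 0 × 138 + 133
138 = 1 × 133 + 5
133 = 26 × 5 + 3
5 = 1 × 3 + 2
3 = 1 × 2 + 1
2 = 2 × 1 + 0
Continued fraction: [0; 1, 26, 1, 1, 2]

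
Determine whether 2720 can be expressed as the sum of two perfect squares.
4² + 52² (a=4, b=52)

Factorization: 2720 = 2^5 × 5 × 17
By Fermat: n is sum of two squares iff every prime p ≡ 3 (mod 4) appears to even power.
All primes ≡ 3 (mod 4) appear to even power.
Search a = 0, 1, 2, … for 2720 - a² a perfect square: first hit at a = 4: 2720 - 16 = 2704 = 52².
2720 = 4² + 52² = 16 + 2704 ✓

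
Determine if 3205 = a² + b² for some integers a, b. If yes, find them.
17² + 54² (a=17, b=54)

Factorization: 3205 = 5 × 641
By Fermat: n is sum of two squares iff every prime p ≡ 3 (mod 4) appears to even power.
All primes ≡ 3 (mod 4) appear to even power.
Search a = 0, 1, 2, … for 3205 - a² a perfect square: first hit at a = 17: 3205 - 289 = 2916 = 54².
3205 = 17² + 54² = 289 + 2916 ✓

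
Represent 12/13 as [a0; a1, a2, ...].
[0; 1, 12]

Euclidean algorithm steps:
12 = 0 × 13 + 12
13 = 1 × 12 + 1
12 = 12 × 1 + 0
Continued fraction: [0; 1, 12]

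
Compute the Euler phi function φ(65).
48

65 = 5 × 13
φ(n) = n × ∏(1 - 1/p) for each prime p dividing n
φ(65) = 65 × (1 - 1/5) × (1 - 1/13) = 48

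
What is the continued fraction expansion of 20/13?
[1; 1, 1, 6]

Euclidean algorithm steps:
20 = 1 × 13 + 7
13 = 1 × 7 + 6
7 = 1 × 6 + 1
6 = 6 × 1 + 0
Continued fraction: [1; 1, 1, 6]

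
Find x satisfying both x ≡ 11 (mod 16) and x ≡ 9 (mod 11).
75

Using Chinese Remainder Theorem:
M = 16 × 11 = 176
M1 = 11, M2 = 16
y1 = 11^(-1) mod 16 = 3
y2 = 16^(-1) mod 11 = 9
x = (11×11×3 + 9×16×9) mod 176 = 75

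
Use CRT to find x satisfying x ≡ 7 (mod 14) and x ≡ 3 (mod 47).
567

Using Chinese Remainder Theorem:
M = 14 × 47 = 658
M1 = 47, M2 = 14
y1 = 47^(-1) mod 14 = 3
y2 = 14^(-1) mod 47 = 37
x = (7×47×3 + 3×14×37) mod 658 = 567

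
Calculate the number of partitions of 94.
92669720

p(n) counts ways to write n as a sum of positive integers (order ignored).
Euler's pentagonal recurrence: p(k) = p(k-1) + p(k-2) - p(k-5) - p(k-7) + p(k-12) + p(k-15) - ... (offsets j(3j∓1)/2, signs ++--, p(0)=1, p(<0)=0).
DP table for k = 0..93: p(0)=1, p(1)=1, p(2)=2, p(3)=3, p(4)=5, p(5)=7, p(6)=11, p(7)=15, p(8)=22, p(9)=30, p(10)=42, p(11)=56, p(12)=77, p(13)=101, p(14)=135, p(15)=176, p(16)=231, p(17)=297, p(18)=385, p(19)=490, p(20)=627, p(21)=792, p(22)=1002, p(23)=1255, p(24)=1575, p(25)=1958, p(26)=2436, p(27)=3010, p(28)=3718, p(29)=4565, p(30)=5604, p(31)=6842, p(32)=8349, p(33)=10143, p(34)=12310, p(35)=14883, p(36)=17977, p(37)=21637, p(38)=26015, p(39)=31185, p(40)=37338, p(41)=44583, p(42)=53174, p(43)=63261, p(44)=75175, p(45)=89134, p(46)=105558, p(47)=124754, p(48)=147273, p(49)=173525, p(50)=204226, p(51)=239943, p(52)=281589, p(53)=329931, p(54)=386155, p(55)=451276, p(56)=526823, p(57)=614154, p(58)=715220, p(59)=831820, p(60)=966467, p(61)=1121505, p(62)=1300156, p(63)=1505499, p(64)=1741630, p(65)=2012558, p(66)=2323520, p(67)=2679689, p(68)=3087735, p(69)=3554345, p(70)=4087968, p(71)=4697205, p(72)=5392783, p(73)=6185689, p(74)=7089500, p(75)=8118264, p(76)=9289091, p(77)=10619863, p(78)=12132164, p(79)=13848650, p(80)=15796476, p(81)=18004327, p(82)=20506255, p(83)=23338469, p(84)=26543660, p(85)=30167357, p(86)=34262962, p(87)=38887673, p(88)=44108109, p(89)=49995925, p(90)=56634173, p(91)=64112359, p(92)=72533807, p(93)=82010177.
Final step: p(94) = p(93) + p(92) - p(89) - p(87) + p(82) + p(79) - p(72) - p(68) + p(59) + p(54) - p(43) - p(37) + p(24) + p(17) - p(2)
= 82010177 + 72533807 - 49995925 - 38887673 + 20506255 + 13848650 - 5392783 - 3087735 + 831820 + 386155 - 63261 - 21637 + 1575 + 297 - 2
= 92669720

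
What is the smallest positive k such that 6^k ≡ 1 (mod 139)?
23

139 is prime, so ord(6) divides φ(139) = 138.
Divisors of 138: 1, 2, 3, 6, 23, 46, 69, 138.
Repeated squaring: 6^1 ≡ 6, 6^2 ≡ 36, 6^4 ≡ 45, 6^8 ≡ 79, 6^16 ≡ 125, 6^32 ≡ 57, 6^64 ≡ 52, 6^128 ≡ 63 (mod 139).
Test 6^d mod 139 for each divisor d in increasing order:
6^1 ≡ 6
6^2 ≡ 36
6^3 = 6^2·6^1 ≡ 77
6^6 = 6^4·6^2 ≡ 91
6^23 = 6^16·6^4·6^2·6^1 ≡ 1  ← first divisor giving 1
The order is 23.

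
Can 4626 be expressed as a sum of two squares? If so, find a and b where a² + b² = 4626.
45² + 51² (a=45, b=51)

Factorization: 4626 = 2 × 3^2 × 257
By Fermat: n is sum of two squares iff every prime p ≡ 3 (mod 4) appears to even power.
All primes ≡ 3 (mod 4) appear to even power.
Search a = 0, 1, 2, … for 4626 - a² a perfect square: first hit at a = 45: 4626 - 2025 = 2601 = 51².
4626 = 45² + 51² = 2025 + 2601 ✓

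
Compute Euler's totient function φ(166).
82

166 = 2 × 83
φ(n) = n × ∏(1 - 1/p) for each prime p dividing n
φ(166) = 166 × (1 - 1/2) × (1 - 1/83) = 82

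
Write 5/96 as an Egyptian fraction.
1/20 + 1/480

Greedy algorithm:
5/96: ceiling(96/5) = 20, use 1/20
1/480: ceiling(480/1) = 480, use 1/480
Result: 5/96 = 1/20 + 1/480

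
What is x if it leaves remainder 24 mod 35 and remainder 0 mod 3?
24

Using Chinese Remainder Theorem:
M = 35 × 3 = 105
M1 = 3, M2 = 35
y1 = 3^(-1) mod 35 = 12
y2 = 35^(-1) mod 3 = 2
x = (24×3×12 + 0×35×2) mod 105 = 24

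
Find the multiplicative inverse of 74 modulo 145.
49

gcd(74, 145) = 1, so the inverse exists.
Extended Euclidean algorithm on (145, 74):
145 = 1 × 74 + 71  ⟹  71 = (1)·145 + (-1)·74
74 = 1 × 71 + 3  ⟹  3 = (-1)·145 + (2)·74
71 = 23 × 3 + 2  ⟹  2 = (24)·145 + (-47)·74
3 = 1 × 2 + 1  ⟹  1 = (-25)·145 + (49)·74
So (49)·74 ≡ 1 (mod 145), i.e. 74^(-1) ≡ 49 (mod 145).
Check: 74 × 49 = 3626 ≡ 1 (mod 145)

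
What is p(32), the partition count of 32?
8349

p(n) counts ways to write n as a sum of positive integers (order ignored).
Euler's pentagonal recurrence: p(k) = p(k-1) + p(k-2) - p(k-5) - p(k-7) + p(k-12) + p(k-15) - ... (offsets j(3j∓1)/2, signs ++--, p(0)=1, p(<0)=0).
DP table for k = 0..31: p(0)=1, p(1)=1, p(2)=2, p(3)=3, p(4)=5, p(5)=7, p(6)=11, p(7)=15, p(8)=22, p(9)=30, p(10)=42, p(11)=56, p(12)=77, p(13)=101, p(14)=135, p(15)=176, p(16)=231, p(17)=297, p(18)=385, p(19)=490, p(20)=627, p(21)=792, p(22)=1002, p(23)=1255, p(24)=1575, p(25)=1958, p(26)=2436, p(27)=3010, p(28)=3718, p(29)=4565, p(30)=5604, p(31)=6842.
Final step: p(32) = p(31) + p(30) - p(27) - p(25) + p(20) + p(17) - p(10) - p(6)
= 6842 + 5604 - 3010 - 1958 + 627 + 297 - 42 - 11
= 8349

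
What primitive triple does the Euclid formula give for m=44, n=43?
(87, 3784, 3785)

Euclid's formula: a = m² - n², b = 2mn, c = m² + n²
m = 44, n = 43
a = 44² - 43² = 1936 - 1849 = 87
b = 2 × 44 × 43 = 3784
c = 44² + 43² = 1936 + 1849 = 3785
Verification: 87² + 3784² = 7569 + 14318656 = 14326225 = 3785² ✓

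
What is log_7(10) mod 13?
2

Baby-step giant-step with step n = ⌈√13⌉ = 4.
Baby steps 7^j mod 13 (j:value) for j=0..3: 0:1, 1:7, 2:10, 3:5.
h = 10 is already in the table at j=2, so x = 2.
Check: 7^2 ≡ 10 (mod 13).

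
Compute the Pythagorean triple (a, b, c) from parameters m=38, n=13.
(1275, 988, 1613)

Euclid's formula: a = m² - n², b = 2mn, c = m² + n²
m = 38, n = 13
a = 38² - 13² = 1444 - 169 = 1275
b = 2 × 38 × 13 = 988
c = 38² + 13² = 1444 + 169 = 1613
Verification: 1275² + 988² = 1625625 + 976144 = 2601769 = 1613² ✓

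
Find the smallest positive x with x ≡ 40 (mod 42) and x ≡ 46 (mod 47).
1174

Using Chinese Remainder Theorem:
M = 42 × 47 = 1974
M1 = 47, M2 = 42
y1 = 47^(-1) mod 42 = 17
y2 = 42^(-1) mod 47 = 28
x = (40×47×17 + 46×42×28) mod 1974 = 1174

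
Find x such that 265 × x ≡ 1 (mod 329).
293

gcd(265, 329) = 1, so the inverse exists.
Extended Euclidean algorithm on (329, 265):
329 = 1 × 265 + 64  ⟹  64 = (1)·329 + (-1)·265
265 = 4 × 64 + 9  ⟹  9 = (-4)·329 + (5)·265
64 = 7 × 9 + 1  ⟹  1 = (29)·329 + (-36)·265
So (-36)·265 ≡ 1 (mod 329), i.e. 265^(-1) ≡ -36 ≡ 293 (mod 329).
Check: 265 × 293 = 77645 ≡ 1 (mod 329)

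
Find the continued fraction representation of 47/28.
[1; 1, 2, 9]

Euclidean algorithm steps:
47 = 1 × 28 + 19
28 = 1 × 19 + 9
19 = 2 × 9 + 1
9 = 9 × 1 + 0
Continued fraction: [1; 1, 2, 9]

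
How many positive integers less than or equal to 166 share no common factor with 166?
82

166 = 2 × 83
φ(n) = n × ∏(1 - 1/p) for each prime p dividing n
φ(166) = 166 × (1 - 1/2) × (1 - 1/83) = 82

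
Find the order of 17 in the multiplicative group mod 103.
51

103 is prime, so ord(17) divides φ(103) = 102.
Divisors of 102: 1, 2, 3, 6, 17, 34, 51, 102.
Repeated squaring: 17^1 ≡ 17, 17^2 ≡ 83, 17^4 ≡ 91, 17^8 ≡ 41, 17^16 ≡ 33, 17^32 ≡ 59, 17^64 ≡ 82 (mod 103).
Test 17^d mod 103 for each divisor d in increasing order:
17^1 ≡ 17
17^2 ≡ 83
17^3 = 17^2·17^1 ≡ 72
17^6 = 17^4·17^2 ≡ 34
17^17 = 17^16·17^1 ≡ 46
17^34 = 17^32·17^2 ≡ 56
17^51 = 17^32·17^16·17^2·17^1 ≡ 1  ← first divisor giving 1
The order is 51.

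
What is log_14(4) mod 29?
26

Baby-step giant-step with step n = ⌈√29⌉ = 6.
Baby steps 14^j mod 29 (j:value) for j=0..5: 0:1, 1:14, 2:22, 3:18, 4:20, 5:19.
Giant-step multiplier: 14^(-6) ≡ 14^(28-6) = 14^22 ≡ 6 (mod 29).
Giant steps γ_i = 4·6^i mod 29: γ_0=4, γ_1=24, γ_2=28, γ_3=23, γ_4=22 (in table at j=2).
x = i·n + j = 4·6 + 2 = 26.
Check: 14^26 ≡ 4 (mod 29).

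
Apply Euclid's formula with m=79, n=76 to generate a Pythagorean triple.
(465, 12008, 12017)

Euclid's formula: a = m² - n², b = 2mn, c = m² + n²
m = 79, n = 76
a = 79² - 76² = 6241 - 5776 = 465
b = 2 × 79 × 76 = 12008
c = 79² + 76² = 6241 + 5776 = 12017
Verification: 465² + 12008² = 216225 + 144192064 = 144408289 = 12017² ✓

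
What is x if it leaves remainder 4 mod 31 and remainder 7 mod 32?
903

Using Chinese Remainder Theorem:
M = 31 × 32 = 992
M1 = 32, M2 = 31
y1 = 32^(-1) mod 31 = 1
y2 = 31^(-1) mod 32 = 31
x = (4×32×1 + 7×31×31) mod 992 = 903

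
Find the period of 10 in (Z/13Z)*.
6

13 is prime, so ord(10) divides φ(13) = 12.
Divisors of 12: 1, 2, 3, 4, 6, 12.
Repeated squaring: 10^1 ≡ 10, 10^2 ≡ 9, 10^4 ≡ 3, 10^8 ≡ 9 (mod 13).
Test 10^d mod 13 for each divisor d in increasing order:
10^1 ≡ 10
10^2 ≡ 9
10^3 = 10^2·10^1 ≡ 12
10^4 ≡ 3
10^6 = 10^4·10^2 ≡ 1  ← first divisor giving 1
The order is 6.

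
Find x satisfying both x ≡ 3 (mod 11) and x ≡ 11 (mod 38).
201

Using Chinese Remainder Theorem:
M = 11 × 38 = 418
M1 = 38, M2 = 11
y1 = 38^(-1) mod 11 = 9
y2 = 11^(-1) mod 38 = 7
x = (3×38×9 + 11×11×7) mod 418 = 201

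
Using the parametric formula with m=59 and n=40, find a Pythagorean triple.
(1881, 4720, 5081)

Euclid's formula: a = m² - n², b = 2mn, c = m² + n²
m = 59, n = 40
a = 59² - 40² = 3481 - 1600 = 1881
b = 2 × 59 × 40 = 4720
c = 59² + 40² = 3481 + 1600 = 5081
Verification: 1881² + 4720² = 3538161 + 22278400 = 25816561 = 5081² ✓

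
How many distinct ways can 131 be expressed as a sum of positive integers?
5964539504

p(n) counts ways to write n as a sum of positive integers (order ignored).
Euler's pentagonal recurrence: p(k) = p(k-1) + p(k-2) - p(k-5) - p(k-7) + p(k-12) + p(k-15) - ... (offsets j(3j∓1)/2, signs ++--, p(0)=1, p(<0)=0).
DP table for k = 0..130: p(0)=1, p(1)=1, p(2)=2, p(3)=3, p(4)=5, p(5)=7, p(6)=11, p(7)=15, p(8)=22, p(9)=30, p(10)=42, p(11)=56, p(12)=77, p(13)=101, p(14)=135, p(15)=176, p(16)=231, p(17)=297, p(18)=385, p(19)=490, p(20)=627, p(21)=792, p(22)=1002, p(23)=1255, p(24)=1575, p(25)=1958, p(26)=2436, p(27)=3010, p(28)=3718, p(29)=4565, p(30)=5604, p(31)=6842, p(32)=8349, p(33)=10143, p(34)=12310, p(35)=14883, p(36)=17977, p(37)=21637, p(38)=26015, p(39)=31185, p(40)=37338, p(41)=44583, p(42)=53174, p(43)=63261, p(44)=75175, p(45)=89134, p(46)=105558, p(47)=124754, p(48)=147273, p(49)=173525, p(50)=204226, p(51)=239943, p(52)=281589, p(53)=329931, p(54)=386155, p(55)=451276, p(56)=526823, p(57)=614154, p(58)=715220, p(59)=831820, p(60)=966467, p(61)=1121505, p(62)=1300156, p(63)=1505499, p(64)=1741630, p(65)=2012558, p(66)=2323520, p(67)=2679689, p(68)=3087735, p(69)=3554345, p(70)=4087968, p(71)=4697205, p(72)=5392783, p(73)=6185689, p(74)=7089500, p(75)=8118264, p(76)=9289091, p(77)=10619863, p(78)=12132164, p(79)=13848650, p(80)=15796476, p(81)=18004327, p(82)=20506255, p(83)=23338469, p(84)=26543660, p(85)=30167357, p(86)=34262962, p(87)=38887673, p(88)=44108109, p(89)=49995925, p(90)=56634173, p(91)=64112359, p(92)=72533807, p(93)=82010177, p(94)=92669720, p(95)=104651419, p(96)=118114304, p(97)=133230930, p(98)=150198136, p(99)=169229875, p(100)=190569292, p(101)=214481126, p(102)=241265379, p(103)=271248950, p(104)=304801365, p(105)=342325709, p(106)=384276336, p(107)=431149389, p(108)=483502844, p(109)=541946240, p(110)=607163746, p(111)=679903203, p(112)=761002156, p(113)=851376628, p(114)=952050665, p(115)=1064144451, p(116)=1188908248, p(117)=1327710076, p(118)=1482074143, p(119)=1653668665, p(120)=1844349560, p(121)=2056148051, p(122)=2291320912, p(123)=2552338241, p(124)=2841940500, p(125)=3163127352, p(126)=3519222692, p(127)=3913864295, p(128)=4351078600, p(129)=4835271870, p(130)=5371315400.
Final step: p(131) = p(130) + p(129) - p(126) - p(124) + p(119) + p(116) - p(109) - p(105) + p(96) + p(91) - p(80) - p(74) + p(61) + p(54) - p(39) - p(31) + p(14) + p(5)
= 5371315400 + 4835271870 - 3519222692 - 2841940500 + 1653668665 + 1188908248 - 541946240 - 342325709 + 118114304 + 64112359 - 15796476 - 7089500 + 1121505 + 386155 - 31185 - 6842 + 135 + 7
= 5964539504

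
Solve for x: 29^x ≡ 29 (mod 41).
1

Baby-step giant-step with step n = ⌈√41⌉ = 7.
Baby steps 29^j mod 41 (j:value) for j=0..6: 0:1, 1:29, 2:21, 3:35, 4:31, 5:38, 6:36.
h = 29 is already in the table at j=1, so x = 1.
Check: 29^1 ≡ 29 (mod 41).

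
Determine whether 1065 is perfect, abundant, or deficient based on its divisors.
deficient

Proper divisors of 1065: sum = 1 + 3 + 5 + 15 + 71 + 213 + 355 = 663
Since 663 < 1065, 1065 is deficient.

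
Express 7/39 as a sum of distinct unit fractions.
1/6 + 1/78

Greedy algorithm:
7/39: ceiling(39/7) = 6, use 1/6
1/78: ceiling(78/1) = 78, use 1/78
Result: 7/39 = 1/6 + 1/78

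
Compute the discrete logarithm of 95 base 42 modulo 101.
80

Baby-step giant-step with step n = ⌈√101⌉ = 11.
Baby steps 42^j mod 101 (j:value) for j=0..10: 0:1, 1:42, 2:47, 3:55, 4:88, 5:60, 6:96, 7:93, 8:68, 9:28, 10:65.
Giant-step multiplier: 42^(-11) ≡ 42^(100-11) = 42^89 ≡ 34 (mod 101).
Giant steps γ_i = 95·34^i mod 101: γ_0=95, γ_1=99, γ_2=33, γ_3=11, γ_4=71, γ_5=91, γ_6=64, γ_7=55 (in table at j=3).
x = i·n + j = 7·11 + 3 = 80.
Check: 42^80 ≡ 95 (mod 101).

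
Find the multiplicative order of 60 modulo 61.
2

61 is prime, so ord(60) divides φ(61) = 60.
Divisors of 60: 1, 2, 3, 4, 5, 6, 10, 12, 15, 20, 30, 60.
Repeated squaring: 60^1 ≡ 60, 60^2 ≡ 1, 60^4 ≡ 1, 60^8 ≡ 1, 60^16 ≡ 1, 60^32 ≡ 1 (mod 61).
Test 60^d mod 61 for each divisor d in increasing order:
60^1 ≡ 60
60^2 ≡ 1  ← first divisor giving 1
The order is 2.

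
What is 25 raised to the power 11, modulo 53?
29

Repeated squaring. Binary of 11 = 1011.
25^1 ≡ 25 (mod 53); 25^2 ≡ 42 (mod 53); 25^4 ≡ 15 (mod 53); 25^8 ≡ 13 (mod 53)
25^11 = 25^1 × 25^2 × 25^8 ≡ 29 (mod 53)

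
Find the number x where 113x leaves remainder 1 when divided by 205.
127

gcd(113, 205) = 1, so the inverse exists.
Extended Euclidean algorithm on (205, 113):
205 = 1 × 113 + 92  ⟹  92 = (1)·205 + (-1)·113
113 = 1 × 92 + 21  ⟹  21 = (-1)·205 + (2)·113
92 = 4 × 21 + 8  ⟹  8 = (5)·205 + (-9)·113
21 = 2 × 8 + 5  ⟹  5 = (-11)·205 + (20)·113
8 = 1 × 5 + 3  ⟹  3 = (16)·205 + (-29)·113
5 = 1 × 3 + 2  ⟹  2 = (-27)·205 + (49)·113
3 = 1 × 2 + 1  ⟹  1 = (43)·205 + (-78)·113
So (-78)·113 ≡ 1 (mod 205), i.e. 113^(-1) ≡ -78 ≡ 127 (mod 205).
Check: 113 × 127 = 14351 ≡ 1 (mod 205)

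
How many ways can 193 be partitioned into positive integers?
2168627105469

p(n) counts ways to write n as a sum of positive integers (order ignored).
Euler's pentagonal recurrence: p(k) = p(k-1) + p(k-2) - p(k-5) - p(k-7) + p(k-12) + p(k-15) - ... (offsets j(3j∓1)/2, signs ++--, p(0)=1, p(<0)=0).
DP table for k = 0..192: p(0)=1, p(1)=1, p(2)=2, p(3)=3, p(4)=5, p(5)=7, p(6)=11, p(7)=15, p(8)=22, p(9)=30, p(10)=42, p(11)=56, p(12)=77, p(13)=101, p(14)=135, p(15)=176, p(16)=231, p(17)=297, p(18)=385, p(19)=490, p(20)=627, p(21)=792, p(22)=1002, p(23)=1255, p(24)=1575, p(25)=1958, p(26)=2436, p(27)=3010, p(28)=3718, p(29)=4565, p(30)=5604, p(31)=6842, p(32)=8349, p(33)=10143, p(34)=12310, p(35)=14883, p(36)=17977, p(37)=21637, p(38)=26015, p(39)=31185, p(40)=37338, p(41)=44583, p(42)=53174, p(43)=63261, p(44)=75175, p(45)=89134, p(46)=105558, p(47)=124754, p(48)=147273, p(49)=173525, p(50)=204226, p(51)=239943, p(52)=281589, p(53)=329931, p(54)=386155, p(55)=451276, p(56)=526823, p(57)=614154, p(58)=715220, p(59)=831820, p(60)=966467, p(61)=1121505, p(62)=1300156, p(63)=1505499, p(64)=1741630, p(65)=2012558, p(66)=2323520, p(67)=2679689, p(68)=3087735, p(69)=3554345, p(70)=4087968, p(71)=4697205, p(72)=5392783, p(73)=6185689, p(74)=7089500, p(75)=8118264, p(76)=9289091, p(77)=10619863, p(78)=12132164, p(79)=13848650, p(80)=15796476, p(81)=18004327, p(82)=20506255, p(83)=23338469, p(84)=26543660, p(85)=30167357, p(86)=34262962, p(87)=38887673, p(88)=44108109, p(89)=49995925, p(90)=56634173, p(91)=64112359, p(92)=72533807, p(93)=82010177, p(94)=92669720, p(95)=104651419, p(96)=118114304, p(97)=133230930, p(98)=150198136, p(99)=169229875, p(100)=190569292, p(101)=214481126, p(102)=241265379, p(103)=271248950, p(104)=304801365, p(105)=342325709, p(106)=384276336, p(107)=431149389, p(108)=483502844, p(109)=541946240, p(110)=607163746, p(111)=679903203, p(112)=761002156, p(113)=851376628, p(114)=952050665, p(115)=1064144451, p(116)=1188908248, p(117)=1327710076, p(118)=1482074143, p(119)=1653668665, p(120)=1844349560, p(121)=2056148051, p(122)=2291320912, p(123)=2552338241, p(124)=2841940500, p(125)=3163127352, p(126)=3519222692, p(127)=3913864295, p(128)=4351078600, p(129)=4835271870, p(130)=5371315400, p(131)=5964539504, p(132)=6620830889, p(133)=7346629512, p(134)=8149040695, p(135)=9035836076, p(136)=10015581680, p(137)=11097645016, p(138)=12292341831, p(139)=13610949895, p(140)=15065878135, p(141)=16670689208, p(142)=18440293320, p(143)=20390982757, p(144)=22540654445, p(145)=24908858009, p(146)=27517052599, p(147)=30388671978, p(148)=33549419497, p(149)=37027355200, p(150)=40853235313, p(151)=45060624582, p(152)=49686288421, p(153)=54770336324, p(154)=60356673280, p(155)=66493182097, p(156)=73232243759, p(157)=80630964769, p(158)=88751778802, p(159)=97662728555, p(160)=107438159466, p(161)=118159068427, p(162)=129913904637, p(163)=142798995930, p(164)=156919475295, p(165)=172389800255, p(166)=189334822579, p(167)=207890420102, p(168)=228204732751, p(169)=250438925115, p(170)=274768617130, p(171)=301384802048, p(172)=330495499613, p(173)=362326859895, p(174)=397125074750, p(175)=435157697830, p(176)=476715857290, p(177)=522115831195, p(178)=571701605655, p(179)=625846753120, p(180)=684957390936, p(181)=749474411781, p(182)=819876908323, p(183)=896684817527, p(184)=980462880430, p(185)=1071823774337, p(186)=1171432692373, p(187)=1280011042268, p(188)=1398341745571, p(189)=1527273599625, p(190)=1667727404093, p(191)=1820701100652, p(192)=1987276856363.
Final step: p(193) = p(192) + p(191) - p(188) - p(186) + p(181) + p(178) - p(171) - p(167) + p(158) + p(153) - p(142) - p(136) + p(123) + p(116) - p(101) - p(93) + p(76) + p(67) - p(48) - p(38) + p(17) + p(6)
= 1987276856363 + 1820701100652 - 1398341745571 - 1171432692373 + 749474411781 + 571701605655 - 301384802048 - 207890420102 + 88751778802 + 54770336324 - 18440293320 - 10015581680 + 2552338241 + 1188908248 - 214481126 - 82010177 + 9289091 + 2679689 - 147273 - 26015 + 297 + 11
= 2168627105469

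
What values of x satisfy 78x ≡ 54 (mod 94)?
x ≡ 26 (mod 47)

gcd(78, 94) = 2, which divides 54, so solutions exist.
Divide through by 2: 39x ≡ 27 (mod 47).
Find 39^(-1) mod 47 by the extended Euclidean algorithm:
47 = 1 × 39 + 8  ⟹  8 = (1)·47 + (-1)·39
39 = 4 × 8 + 7  ⟹  7 = (-4)·47 + (5)·39
8 = 1 × 7 + 1  ⟹  1 = (5)·47 + (-6)·39
So (-6)·39 ≡ 1 (mod 47), i.e. 39^(-1) ≡ -6 ≡ 41 (mod 47).
x ≡ 41 × 27 = 1107 ≡ 26 (mod 47).
Check: 78 × 26 = 2028 ≡ 54 (mod 94).
x ≡ 26 (mod 47), giving 2 solutions mod 94.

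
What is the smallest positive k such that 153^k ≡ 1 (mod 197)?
196

197 is prime, so ord(153) divides φ(197) = 196.
Divisors of 196: 1, 2, 4, 7, 14, 28, 49, 98, 196.
Repeated squaring: 153^1 ≡ 153, 153^2 ≡ 163, 153^4 ≡ 171, 153^8 ≡ 85, 153^16 ≡ 133, 153^32 ≡ 156, 153^64 ≡ 105, 153^128 ≡ 190 (mod 197).
Test 153^d mod 197 for each divisor d in increasing order:
153^1 ≡ 153
153^2 ≡ 163
153^4 ≡ 171
153^7 = 153^4·153^2·153^1 ≡ 110
153^14 = 153^8·153^4·153^2 ≡ 83
153^28 = 153^16·153^8·153^4 ≡ 191
153^49 = 153^32·153^16·153^1 ≡ 183
153^98 = 153^64·153^32·153^2 ≡ 196
153^196 = 153^128·153^64·153^4 ≡ 1  ← first divisor giving 1
The order is 196.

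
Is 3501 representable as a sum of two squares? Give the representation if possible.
30² + 51² (a=30, b=51)

Factorization: 3501 = 3^2 × 389
By Fermat: n is sum of two squares iff every prime p ≡ 3 (mod 4) appears to even power.
All primes ≡ 3 (mod 4) appear to even power.
Search a = 0, 1, 2, … for 3501 - a² a perfect square: first hit at a = 30: 3501 - 900 = 2601 = 51².
3501 = 30² + 51² = 900 + 2601 ✓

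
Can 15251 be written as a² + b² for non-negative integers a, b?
Not possible

Factorization: 15251 = 101 × 151
By Fermat: n is sum of two squares iff every prime p ≡ 3 (mod 4) appears to even power.
Prime(s) ≡ 3 (mod 4) with odd exponent: [(151, 1)]
Therefore 15251 cannot be expressed as a² + b².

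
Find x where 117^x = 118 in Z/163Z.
46

Baby-step giant-step with step n = ⌈√163⌉ = 13.
Baby steps 117^j mod 163 (j:value) for j=0..12: 0:1, 1:117, 2:160, 3:138, 4:9, 5:75, 6:136, 7:101, 8:81, 9:23, 10:83, 11:94, 12:77.
Giant-step multiplier: 117^(-13) ≡ 117^(162-13) = 117^149 ≡ 63 (mod 163).
Giant steps γ_i = 118·63^i mod 163: γ_0=118, γ_1=99, γ_2=43, γ_3=101 (in table at j=7).
x = i·n + j = 3·13 + 7 = 46.
Check: 117^46 ≡ 118 (mod 163).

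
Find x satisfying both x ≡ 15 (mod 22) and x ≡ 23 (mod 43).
367

Using Chinese Remainder Theorem:
M = 22 × 43 = 946
M1 = 43, M2 = 22
y1 = 43^(-1) mod 22 = 21
y2 = 22^(-1) mod 43 = 2
x = (15×43×21 + 23×22×2) mod 946 = 367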